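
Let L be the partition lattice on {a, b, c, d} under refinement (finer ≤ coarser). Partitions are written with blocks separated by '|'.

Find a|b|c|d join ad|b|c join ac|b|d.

acd|b

Common upper bounds of {a|b|c|d, ad|b|c, ac|b|d}: abcd, acd|b.
The least among these is acd|b.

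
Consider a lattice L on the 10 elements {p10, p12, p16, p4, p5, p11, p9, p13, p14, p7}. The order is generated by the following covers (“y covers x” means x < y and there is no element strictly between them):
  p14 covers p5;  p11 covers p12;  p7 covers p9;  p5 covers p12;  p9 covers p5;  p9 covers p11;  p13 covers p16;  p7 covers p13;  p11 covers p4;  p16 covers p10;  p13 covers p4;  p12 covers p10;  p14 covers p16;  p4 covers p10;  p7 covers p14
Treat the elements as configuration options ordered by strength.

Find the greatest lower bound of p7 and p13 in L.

p13

Common lower bounds of {p7, p13}: p10, p13, p16, p4.
The greatest among these is p13.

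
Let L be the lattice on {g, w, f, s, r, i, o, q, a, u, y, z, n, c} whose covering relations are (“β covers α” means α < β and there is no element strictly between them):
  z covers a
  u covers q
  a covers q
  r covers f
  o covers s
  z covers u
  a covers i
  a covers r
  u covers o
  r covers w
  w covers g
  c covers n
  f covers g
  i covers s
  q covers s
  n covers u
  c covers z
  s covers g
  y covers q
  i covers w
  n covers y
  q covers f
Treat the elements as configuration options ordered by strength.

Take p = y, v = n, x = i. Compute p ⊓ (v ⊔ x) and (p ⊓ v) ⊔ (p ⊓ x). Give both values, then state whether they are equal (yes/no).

y; y; yes

v ⊔ x = c, so p ⊓ (v ⊔ x) = y ⊓ c = y.
p ⊓ v = y and p ⊓ x = s, so (p ⊓ v) ⊔ (p ⊓ x) = y ⊔ s = y.
Equal: yes.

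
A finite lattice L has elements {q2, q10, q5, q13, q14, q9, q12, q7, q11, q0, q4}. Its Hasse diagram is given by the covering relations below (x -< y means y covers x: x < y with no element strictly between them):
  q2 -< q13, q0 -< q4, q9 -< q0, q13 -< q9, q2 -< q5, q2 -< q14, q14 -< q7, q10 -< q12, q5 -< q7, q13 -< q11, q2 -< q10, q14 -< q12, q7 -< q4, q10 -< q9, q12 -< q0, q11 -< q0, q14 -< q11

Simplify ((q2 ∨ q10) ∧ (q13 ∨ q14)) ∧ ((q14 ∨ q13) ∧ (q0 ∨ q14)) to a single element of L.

q2

q2 ∨ q10 = q10
q13 ∨ q14 = q11
q10 ∧ q11 = q2
q14 ∨ q13 = q11
q0 ∨ q14 = q0
q11 ∧ q0 = q11
q2 ∧ q11 = q2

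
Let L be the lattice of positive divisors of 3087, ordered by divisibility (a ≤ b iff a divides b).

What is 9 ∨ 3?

9

In the divisibility order, the join is the least common multiple: lcm(9, 3) = 9.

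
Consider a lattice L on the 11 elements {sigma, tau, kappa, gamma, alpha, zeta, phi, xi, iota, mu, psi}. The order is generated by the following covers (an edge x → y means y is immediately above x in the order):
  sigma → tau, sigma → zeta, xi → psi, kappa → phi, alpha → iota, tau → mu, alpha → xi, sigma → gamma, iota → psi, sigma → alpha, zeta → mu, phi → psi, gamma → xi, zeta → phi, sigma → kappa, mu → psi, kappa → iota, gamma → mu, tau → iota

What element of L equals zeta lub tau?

zeta ∨ tau = mu

mu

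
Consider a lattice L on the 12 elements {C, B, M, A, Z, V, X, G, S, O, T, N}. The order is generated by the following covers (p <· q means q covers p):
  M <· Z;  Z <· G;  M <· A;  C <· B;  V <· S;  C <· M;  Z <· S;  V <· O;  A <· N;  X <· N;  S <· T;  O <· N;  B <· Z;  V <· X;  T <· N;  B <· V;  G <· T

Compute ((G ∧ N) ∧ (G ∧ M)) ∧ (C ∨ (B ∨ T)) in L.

M

G ∧ N = G
G ∧ M = M
G ∧ M = M
B ∨ T = T
C ∨ T = T
M ∧ T = M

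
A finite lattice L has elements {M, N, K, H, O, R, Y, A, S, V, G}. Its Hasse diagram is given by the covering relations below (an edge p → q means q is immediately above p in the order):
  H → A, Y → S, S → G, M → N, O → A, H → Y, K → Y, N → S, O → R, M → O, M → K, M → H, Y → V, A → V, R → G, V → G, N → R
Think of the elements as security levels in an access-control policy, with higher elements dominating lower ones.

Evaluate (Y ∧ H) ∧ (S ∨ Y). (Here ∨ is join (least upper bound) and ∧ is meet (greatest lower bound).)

H

Y ∧ H = H
S ∨ Y = S
H ∧ S = H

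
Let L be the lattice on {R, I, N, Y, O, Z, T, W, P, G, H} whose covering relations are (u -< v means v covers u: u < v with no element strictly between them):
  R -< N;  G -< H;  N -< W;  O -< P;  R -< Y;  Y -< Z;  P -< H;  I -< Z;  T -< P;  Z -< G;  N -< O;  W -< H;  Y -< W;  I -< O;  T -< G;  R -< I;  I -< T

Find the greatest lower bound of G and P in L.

T

Common lower bounds of {G, P}: I, R, T.
The greatest among these is T.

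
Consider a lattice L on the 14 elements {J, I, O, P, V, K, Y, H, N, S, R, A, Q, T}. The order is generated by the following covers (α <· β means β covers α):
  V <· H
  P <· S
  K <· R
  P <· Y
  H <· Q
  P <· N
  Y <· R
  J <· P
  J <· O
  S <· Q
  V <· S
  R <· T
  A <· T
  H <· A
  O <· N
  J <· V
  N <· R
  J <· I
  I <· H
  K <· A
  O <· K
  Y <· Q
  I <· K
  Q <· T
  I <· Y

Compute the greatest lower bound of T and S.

S

Common lower bounds of {T, S}: J, P, S, V.
The greatest among these is S.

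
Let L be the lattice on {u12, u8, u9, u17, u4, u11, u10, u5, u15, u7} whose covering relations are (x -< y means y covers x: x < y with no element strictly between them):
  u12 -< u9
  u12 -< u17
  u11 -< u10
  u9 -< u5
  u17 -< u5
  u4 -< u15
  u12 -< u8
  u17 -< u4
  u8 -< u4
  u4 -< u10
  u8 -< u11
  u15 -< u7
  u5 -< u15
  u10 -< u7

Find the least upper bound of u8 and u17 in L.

Common upper bounds of {u8, u17}: u10, u15, u4, u7.
The least among these is u4.

u4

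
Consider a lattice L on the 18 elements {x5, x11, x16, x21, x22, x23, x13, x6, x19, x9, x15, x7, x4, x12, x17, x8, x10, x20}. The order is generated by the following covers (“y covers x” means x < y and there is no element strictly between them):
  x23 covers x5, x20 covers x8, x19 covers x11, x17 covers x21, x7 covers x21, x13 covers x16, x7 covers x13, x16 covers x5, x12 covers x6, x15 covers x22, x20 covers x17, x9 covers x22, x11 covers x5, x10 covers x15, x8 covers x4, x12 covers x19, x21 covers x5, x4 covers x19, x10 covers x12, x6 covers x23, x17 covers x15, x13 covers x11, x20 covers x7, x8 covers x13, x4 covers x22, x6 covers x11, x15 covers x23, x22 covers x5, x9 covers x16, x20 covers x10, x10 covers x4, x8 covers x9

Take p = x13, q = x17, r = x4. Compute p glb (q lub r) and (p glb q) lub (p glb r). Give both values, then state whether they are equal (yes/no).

q lub r = x20, so p glb (q lub r) = x13 glb x20 = x13.
p glb q = x5 and p glb r = x11, so (p glb q) lub (p glb r) = x5 lub x11 = x11.
Equal: no.

x13; x11; no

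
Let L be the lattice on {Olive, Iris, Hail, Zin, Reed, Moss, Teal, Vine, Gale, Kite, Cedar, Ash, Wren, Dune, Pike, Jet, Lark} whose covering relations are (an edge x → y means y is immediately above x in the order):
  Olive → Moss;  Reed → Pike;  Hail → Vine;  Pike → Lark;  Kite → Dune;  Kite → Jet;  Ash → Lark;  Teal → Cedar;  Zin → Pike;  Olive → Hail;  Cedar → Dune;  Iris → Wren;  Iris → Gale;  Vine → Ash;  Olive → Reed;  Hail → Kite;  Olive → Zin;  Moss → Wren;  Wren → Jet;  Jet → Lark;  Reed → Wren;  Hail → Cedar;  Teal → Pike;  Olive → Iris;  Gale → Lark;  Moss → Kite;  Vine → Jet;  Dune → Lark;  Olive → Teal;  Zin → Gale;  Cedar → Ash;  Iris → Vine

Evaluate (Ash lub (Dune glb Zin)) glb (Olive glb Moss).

Dune ∧ Zin = Olive
Ash ∨ Olive = Ash
Olive ∧ Moss = Olive
Ash ∧ Olive = Olive

Olive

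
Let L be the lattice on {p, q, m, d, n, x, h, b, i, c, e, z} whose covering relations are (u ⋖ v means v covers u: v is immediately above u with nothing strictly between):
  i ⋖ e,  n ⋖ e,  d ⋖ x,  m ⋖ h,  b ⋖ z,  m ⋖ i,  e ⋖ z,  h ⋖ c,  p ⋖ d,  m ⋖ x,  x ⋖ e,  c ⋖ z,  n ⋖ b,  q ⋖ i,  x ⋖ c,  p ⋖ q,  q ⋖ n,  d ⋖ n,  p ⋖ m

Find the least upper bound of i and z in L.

z

Common upper bounds of {i, z}: z.
The least among these is z.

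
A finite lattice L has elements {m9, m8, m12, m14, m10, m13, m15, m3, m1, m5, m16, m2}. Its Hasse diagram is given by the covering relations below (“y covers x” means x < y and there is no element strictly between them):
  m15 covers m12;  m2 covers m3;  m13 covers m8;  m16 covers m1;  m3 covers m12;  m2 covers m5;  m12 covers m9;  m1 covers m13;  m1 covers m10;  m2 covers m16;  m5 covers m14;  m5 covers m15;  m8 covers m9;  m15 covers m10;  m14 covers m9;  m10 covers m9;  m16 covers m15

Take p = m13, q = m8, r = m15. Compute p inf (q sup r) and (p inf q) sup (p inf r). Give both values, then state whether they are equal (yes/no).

q sup r = m16, so p inf (q sup r) = m13 inf m16 = m13.
p inf q = m8 and p inf r = m9, so (p inf q) sup (p inf r) = m8 sup m9 = m8.
Equal: no.

m13; m8; no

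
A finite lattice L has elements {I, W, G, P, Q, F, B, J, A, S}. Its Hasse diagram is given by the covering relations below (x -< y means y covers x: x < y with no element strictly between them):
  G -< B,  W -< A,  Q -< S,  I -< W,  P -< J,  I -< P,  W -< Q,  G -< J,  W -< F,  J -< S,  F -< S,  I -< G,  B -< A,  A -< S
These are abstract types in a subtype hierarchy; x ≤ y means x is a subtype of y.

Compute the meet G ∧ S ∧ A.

G

Common lower bounds of {G, S, A}: G, I.
The greatest among these is G.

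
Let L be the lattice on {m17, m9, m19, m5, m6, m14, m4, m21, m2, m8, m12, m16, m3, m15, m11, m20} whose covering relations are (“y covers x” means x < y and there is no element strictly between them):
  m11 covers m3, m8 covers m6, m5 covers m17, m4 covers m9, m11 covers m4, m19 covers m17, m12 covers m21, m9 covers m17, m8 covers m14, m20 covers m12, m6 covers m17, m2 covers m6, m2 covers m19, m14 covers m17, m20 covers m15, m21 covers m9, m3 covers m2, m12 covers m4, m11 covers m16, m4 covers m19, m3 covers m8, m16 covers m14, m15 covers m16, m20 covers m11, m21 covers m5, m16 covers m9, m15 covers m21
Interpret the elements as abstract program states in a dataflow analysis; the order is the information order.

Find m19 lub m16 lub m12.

m20

Common upper bounds of {m19, m16, m12}: m20.
The least among these is m20.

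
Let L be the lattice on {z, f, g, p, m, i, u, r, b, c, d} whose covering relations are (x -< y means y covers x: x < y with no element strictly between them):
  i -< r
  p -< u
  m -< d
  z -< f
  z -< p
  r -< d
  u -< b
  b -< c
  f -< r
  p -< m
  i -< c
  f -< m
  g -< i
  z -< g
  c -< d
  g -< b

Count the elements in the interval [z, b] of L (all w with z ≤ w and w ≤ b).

The interval [z, b] = {b, g, p, u, z}, which has 5 elements.

5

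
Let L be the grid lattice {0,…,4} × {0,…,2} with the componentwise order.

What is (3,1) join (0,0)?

(3,1)

Common upper bounds of {(3,1), (0,0)}: (3,1), (3,2), (4,1), (4,2).
The least among these is (3,1).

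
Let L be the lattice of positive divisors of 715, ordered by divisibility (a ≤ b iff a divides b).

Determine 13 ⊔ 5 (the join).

65

In the divisibility order, the join is the least common multiple: lcm(13, 5) = 65.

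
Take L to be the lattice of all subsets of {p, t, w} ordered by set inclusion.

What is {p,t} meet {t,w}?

Under ⊆, meet is intersection: {p,t} ∩ {t,w} = {t}.

{t}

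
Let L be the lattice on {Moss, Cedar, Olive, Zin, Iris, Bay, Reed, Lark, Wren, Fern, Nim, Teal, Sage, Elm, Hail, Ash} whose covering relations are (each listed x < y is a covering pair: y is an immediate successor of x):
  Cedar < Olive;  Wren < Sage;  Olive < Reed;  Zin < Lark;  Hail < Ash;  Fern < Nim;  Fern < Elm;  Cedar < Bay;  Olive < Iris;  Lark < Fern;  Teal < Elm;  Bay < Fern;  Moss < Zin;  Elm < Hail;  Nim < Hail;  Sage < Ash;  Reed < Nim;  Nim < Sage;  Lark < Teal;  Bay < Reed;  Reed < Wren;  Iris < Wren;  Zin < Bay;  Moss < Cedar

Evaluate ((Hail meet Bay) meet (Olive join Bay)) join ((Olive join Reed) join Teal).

Hail

Hail ∧ Bay = Bay
Olive ∨ Bay = Reed
Bay ∧ Reed = Bay
Olive ∨ Reed = Reed
Reed ∨ Teal = Hail
Bay ∨ Hail = Hail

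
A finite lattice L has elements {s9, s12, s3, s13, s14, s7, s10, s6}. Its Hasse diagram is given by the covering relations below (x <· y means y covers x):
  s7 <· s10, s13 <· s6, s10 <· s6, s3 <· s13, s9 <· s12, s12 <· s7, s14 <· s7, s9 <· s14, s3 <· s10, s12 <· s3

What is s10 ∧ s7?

Common lower bounds of {s10, s7}: s12, s14, s7, s9.
The greatest among these is s7.

s7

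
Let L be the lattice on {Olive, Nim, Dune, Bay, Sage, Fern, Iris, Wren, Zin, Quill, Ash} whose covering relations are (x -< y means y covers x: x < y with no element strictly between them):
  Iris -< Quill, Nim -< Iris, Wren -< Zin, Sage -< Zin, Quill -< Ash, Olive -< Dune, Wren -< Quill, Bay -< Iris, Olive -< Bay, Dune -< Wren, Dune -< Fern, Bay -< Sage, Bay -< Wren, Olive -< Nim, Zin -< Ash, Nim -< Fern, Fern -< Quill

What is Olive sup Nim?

Common upper bounds of {Olive, Nim}: Ash, Fern, Iris, Nim, Quill.
The least among these is Nim.

Nim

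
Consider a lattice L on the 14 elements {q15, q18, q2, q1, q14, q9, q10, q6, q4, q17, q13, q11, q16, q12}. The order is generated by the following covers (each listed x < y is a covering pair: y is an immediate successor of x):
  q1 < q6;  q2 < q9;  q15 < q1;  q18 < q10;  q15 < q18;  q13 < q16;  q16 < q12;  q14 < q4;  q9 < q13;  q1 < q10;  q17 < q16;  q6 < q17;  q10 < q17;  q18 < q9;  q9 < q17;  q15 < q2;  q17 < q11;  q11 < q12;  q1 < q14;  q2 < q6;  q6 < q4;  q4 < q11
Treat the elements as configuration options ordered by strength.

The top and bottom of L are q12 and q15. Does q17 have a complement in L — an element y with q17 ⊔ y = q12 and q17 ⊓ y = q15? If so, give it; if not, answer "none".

none

For every candidate y, either q17 ∨ y ≠ q12 or q17 ∧ y ≠ q15; no complement exists.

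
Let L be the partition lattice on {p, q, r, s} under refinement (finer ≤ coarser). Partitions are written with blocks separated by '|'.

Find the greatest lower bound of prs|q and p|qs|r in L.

The meet (common refinement) of prs|q and p|qs|r intersects blocks pairwise, giving p|q|r|s.

p|q|r|s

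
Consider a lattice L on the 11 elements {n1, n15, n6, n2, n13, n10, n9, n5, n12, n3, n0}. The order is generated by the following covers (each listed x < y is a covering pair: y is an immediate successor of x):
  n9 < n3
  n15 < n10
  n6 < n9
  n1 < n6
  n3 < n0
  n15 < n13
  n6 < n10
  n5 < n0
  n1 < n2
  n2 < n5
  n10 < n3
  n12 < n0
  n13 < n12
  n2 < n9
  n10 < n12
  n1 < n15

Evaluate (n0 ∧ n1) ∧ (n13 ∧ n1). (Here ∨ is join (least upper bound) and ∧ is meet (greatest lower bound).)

n1

n0 ∧ n1 = n1
n13 ∧ n1 = n1
n1 ∧ n1 = n1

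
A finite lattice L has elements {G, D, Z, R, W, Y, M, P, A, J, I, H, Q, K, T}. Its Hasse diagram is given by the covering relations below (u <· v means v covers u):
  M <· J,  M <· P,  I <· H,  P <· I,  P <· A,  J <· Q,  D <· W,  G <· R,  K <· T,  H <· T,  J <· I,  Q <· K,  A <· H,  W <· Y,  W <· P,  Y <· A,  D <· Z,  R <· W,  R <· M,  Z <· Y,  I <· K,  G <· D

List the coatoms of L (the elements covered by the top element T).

The coatoms are exactly the elements covered by T: H, K.

H, K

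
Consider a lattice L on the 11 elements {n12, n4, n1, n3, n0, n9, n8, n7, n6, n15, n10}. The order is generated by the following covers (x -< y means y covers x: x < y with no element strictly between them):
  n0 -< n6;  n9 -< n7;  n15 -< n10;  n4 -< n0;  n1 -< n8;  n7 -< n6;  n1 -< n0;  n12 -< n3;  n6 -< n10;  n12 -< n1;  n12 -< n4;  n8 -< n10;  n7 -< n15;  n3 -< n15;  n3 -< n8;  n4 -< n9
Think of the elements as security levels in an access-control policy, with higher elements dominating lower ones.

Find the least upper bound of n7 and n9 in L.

Common upper bounds of {n7, n9}: n10, n15, n6, n7.
The least among these is n7.

n7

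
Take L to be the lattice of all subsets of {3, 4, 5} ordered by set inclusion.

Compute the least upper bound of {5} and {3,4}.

Common upper bounds of {{5}, {3,4}}: {3,4,5}.
The least among these is {3,4,5}.

{3,4,5}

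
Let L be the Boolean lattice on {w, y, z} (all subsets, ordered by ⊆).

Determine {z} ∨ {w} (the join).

{w,z}

Under ⊆, join is union: {z} ∪ {w} = {w,z}.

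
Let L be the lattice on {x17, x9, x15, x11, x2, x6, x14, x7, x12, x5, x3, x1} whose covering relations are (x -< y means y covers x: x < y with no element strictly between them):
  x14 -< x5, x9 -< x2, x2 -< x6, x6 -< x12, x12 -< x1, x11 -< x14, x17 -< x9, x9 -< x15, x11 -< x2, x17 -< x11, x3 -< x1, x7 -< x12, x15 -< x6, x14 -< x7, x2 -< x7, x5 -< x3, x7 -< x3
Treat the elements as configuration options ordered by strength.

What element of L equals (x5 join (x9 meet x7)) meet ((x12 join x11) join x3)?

x3

x9 ∧ x7 = x9
x5 ∨ x9 = x3
x12 ∨ x11 = x12
x12 ∨ x3 = x1
x3 ∧ x1 = x3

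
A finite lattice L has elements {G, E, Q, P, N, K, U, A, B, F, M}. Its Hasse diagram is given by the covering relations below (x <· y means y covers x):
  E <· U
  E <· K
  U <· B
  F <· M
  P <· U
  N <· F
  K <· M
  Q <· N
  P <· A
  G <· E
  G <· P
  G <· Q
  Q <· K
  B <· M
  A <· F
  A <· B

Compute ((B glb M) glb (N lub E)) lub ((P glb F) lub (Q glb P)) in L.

B

B ∧ M = B
N ∨ E = M
B ∧ M = B
P ∧ F = P
Q ∧ P = G
P ∨ G = P
B ∨ P = B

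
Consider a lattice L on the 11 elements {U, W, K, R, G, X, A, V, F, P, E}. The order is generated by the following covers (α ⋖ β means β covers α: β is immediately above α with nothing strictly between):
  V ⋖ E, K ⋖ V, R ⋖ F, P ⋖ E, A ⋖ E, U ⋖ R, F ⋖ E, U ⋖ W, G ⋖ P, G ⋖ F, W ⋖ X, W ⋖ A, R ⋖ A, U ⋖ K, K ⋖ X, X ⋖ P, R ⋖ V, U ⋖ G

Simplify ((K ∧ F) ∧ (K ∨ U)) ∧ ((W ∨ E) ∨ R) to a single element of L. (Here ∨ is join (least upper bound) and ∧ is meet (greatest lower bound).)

K ∧ F = U
K ∨ U = K
U ∧ K = U
W ∨ E = E
E ∨ R = E
U ∧ E = U

U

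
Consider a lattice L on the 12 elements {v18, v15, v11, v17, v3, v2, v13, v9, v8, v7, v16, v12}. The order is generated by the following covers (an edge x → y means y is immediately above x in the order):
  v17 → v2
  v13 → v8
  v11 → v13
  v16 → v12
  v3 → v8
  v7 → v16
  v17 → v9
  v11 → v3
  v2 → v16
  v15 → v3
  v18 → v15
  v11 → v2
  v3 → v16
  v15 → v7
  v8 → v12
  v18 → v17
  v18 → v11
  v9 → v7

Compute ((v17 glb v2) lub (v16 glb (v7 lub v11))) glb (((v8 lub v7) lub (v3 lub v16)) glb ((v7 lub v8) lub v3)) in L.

v16

v17 ∧ v2 = v17
v7 ∨ v11 = v16
v16 ∧ v16 = v16
v17 ∨ v16 = v16
v8 ∨ v7 = v12
v3 ∨ v16 = v16
v12 ∨ v16 = v12
v7 ∨ v8 = v12
v12 ∨ v3 = v12
v12 ∧ v12 = v12
v16 ∧ v12 = v16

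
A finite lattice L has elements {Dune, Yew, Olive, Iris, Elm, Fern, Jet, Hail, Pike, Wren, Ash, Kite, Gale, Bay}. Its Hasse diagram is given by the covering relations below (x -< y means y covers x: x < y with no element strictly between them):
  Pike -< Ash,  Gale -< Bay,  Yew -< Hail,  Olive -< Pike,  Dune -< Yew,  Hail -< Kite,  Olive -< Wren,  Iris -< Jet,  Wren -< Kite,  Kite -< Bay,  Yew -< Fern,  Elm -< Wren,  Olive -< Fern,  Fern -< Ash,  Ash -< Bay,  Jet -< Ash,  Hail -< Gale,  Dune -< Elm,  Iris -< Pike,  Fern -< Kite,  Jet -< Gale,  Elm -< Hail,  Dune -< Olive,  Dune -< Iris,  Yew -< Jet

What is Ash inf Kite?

Fern

Common lower bounds of {Ash, Kite}: Dune, Fern, Olive, Yew.
The greatest among these is Fern.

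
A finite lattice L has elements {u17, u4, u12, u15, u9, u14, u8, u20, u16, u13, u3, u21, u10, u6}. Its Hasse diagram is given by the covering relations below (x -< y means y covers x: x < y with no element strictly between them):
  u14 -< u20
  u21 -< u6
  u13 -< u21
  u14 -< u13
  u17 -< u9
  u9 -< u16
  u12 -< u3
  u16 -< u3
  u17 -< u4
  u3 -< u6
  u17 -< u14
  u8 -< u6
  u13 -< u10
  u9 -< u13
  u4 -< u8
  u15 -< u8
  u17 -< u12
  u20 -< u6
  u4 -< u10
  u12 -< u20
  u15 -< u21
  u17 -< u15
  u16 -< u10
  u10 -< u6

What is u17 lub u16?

Common upper bounds of {u17, u16}: u10, u16, u3, u6.
The least among these is u16.

u16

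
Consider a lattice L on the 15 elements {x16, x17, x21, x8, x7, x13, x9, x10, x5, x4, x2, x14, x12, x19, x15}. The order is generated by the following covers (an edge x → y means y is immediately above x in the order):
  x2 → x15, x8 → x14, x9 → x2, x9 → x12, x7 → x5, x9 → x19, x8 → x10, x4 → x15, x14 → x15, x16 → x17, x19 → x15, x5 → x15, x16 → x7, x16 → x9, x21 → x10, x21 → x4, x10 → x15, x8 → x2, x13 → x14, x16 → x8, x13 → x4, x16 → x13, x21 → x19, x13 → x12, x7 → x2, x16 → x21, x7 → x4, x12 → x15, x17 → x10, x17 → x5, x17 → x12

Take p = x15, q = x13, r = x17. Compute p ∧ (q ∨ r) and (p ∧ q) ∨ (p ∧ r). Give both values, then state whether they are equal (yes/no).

x12; x12; yes

q ∨ r = x12, so p ∧ (q ∨ r) = x15 ∧ x12 = x12.
p ∧ q = x13 and p ∧ r = x17, so (p ∧ q) ∨ (p ∧ r) = x13 ∨ x17 = x12.
Equal: yes.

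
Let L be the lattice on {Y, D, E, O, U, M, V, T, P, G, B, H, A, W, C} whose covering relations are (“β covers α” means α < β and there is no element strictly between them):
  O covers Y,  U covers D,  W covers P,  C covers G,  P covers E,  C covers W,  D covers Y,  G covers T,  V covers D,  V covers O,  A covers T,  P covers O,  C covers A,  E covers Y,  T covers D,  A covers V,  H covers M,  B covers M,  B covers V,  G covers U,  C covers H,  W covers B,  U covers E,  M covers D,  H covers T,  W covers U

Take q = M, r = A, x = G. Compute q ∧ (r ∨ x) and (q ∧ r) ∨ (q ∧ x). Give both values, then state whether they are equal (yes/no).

r ∨ x = C, so q ∧ (r ∨ x) = M ∧ C = M.
q ∧ r = D and q ∧ x = D, so (q ∧ r) ∨ (q ∧ x) = D ∨ D = D.
Equal: no.

M; D; no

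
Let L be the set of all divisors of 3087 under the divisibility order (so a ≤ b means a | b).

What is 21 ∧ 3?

3

In the divisibility order, the meet is the greatest common divisor: gcd(21, 3) = 3.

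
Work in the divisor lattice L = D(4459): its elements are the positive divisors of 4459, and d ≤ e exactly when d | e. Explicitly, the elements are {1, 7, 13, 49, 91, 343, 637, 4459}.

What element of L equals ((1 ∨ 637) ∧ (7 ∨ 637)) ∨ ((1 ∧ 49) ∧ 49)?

1 ∨ 637 = 637
7 ∨ 637 = 637
637 ∧ 637 = 637
1 ∧ 49 = 1
1 ∧ 49 = 1
637 ∨ 1 = 637

637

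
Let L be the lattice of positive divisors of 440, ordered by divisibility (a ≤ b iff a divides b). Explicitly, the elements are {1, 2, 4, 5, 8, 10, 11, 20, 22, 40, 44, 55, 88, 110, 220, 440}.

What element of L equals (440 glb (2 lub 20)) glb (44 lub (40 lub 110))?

2 ∨ 20 = 20
440 ∧ 20 = 20
40 ∨ 110 = 440
44 ∨ 440 = 440
20 ∧ 440 = 20

20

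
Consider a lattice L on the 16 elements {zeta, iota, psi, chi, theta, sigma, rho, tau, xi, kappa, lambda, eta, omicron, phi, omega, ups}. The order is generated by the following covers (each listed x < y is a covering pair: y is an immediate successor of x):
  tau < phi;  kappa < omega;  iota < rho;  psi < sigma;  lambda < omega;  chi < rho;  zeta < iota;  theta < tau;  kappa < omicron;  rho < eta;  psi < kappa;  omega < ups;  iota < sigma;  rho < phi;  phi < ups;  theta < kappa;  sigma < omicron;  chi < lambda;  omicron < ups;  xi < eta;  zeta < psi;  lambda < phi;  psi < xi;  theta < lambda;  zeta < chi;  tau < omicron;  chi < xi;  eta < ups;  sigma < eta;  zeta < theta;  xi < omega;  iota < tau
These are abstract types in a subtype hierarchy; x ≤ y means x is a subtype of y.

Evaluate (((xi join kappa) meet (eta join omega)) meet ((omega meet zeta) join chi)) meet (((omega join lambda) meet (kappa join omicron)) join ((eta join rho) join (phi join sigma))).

xi ∨ kappa = omega
eta ∨ omega = ups
omega ∧ ups = omega
omega ∧ zeta = zeta
zeta ∨ chi = chi
omega ∧ chi = chi
omega ∨ lambda = omega
kappa ∨ omicron = omicron
omega ∧ omicron = kappa
eta ∨ rho = eta
phi ∨ sigma = ups
eta ∨ ups = ups
kappa ∨ ups = ups
chi ∧ ups = chi

chi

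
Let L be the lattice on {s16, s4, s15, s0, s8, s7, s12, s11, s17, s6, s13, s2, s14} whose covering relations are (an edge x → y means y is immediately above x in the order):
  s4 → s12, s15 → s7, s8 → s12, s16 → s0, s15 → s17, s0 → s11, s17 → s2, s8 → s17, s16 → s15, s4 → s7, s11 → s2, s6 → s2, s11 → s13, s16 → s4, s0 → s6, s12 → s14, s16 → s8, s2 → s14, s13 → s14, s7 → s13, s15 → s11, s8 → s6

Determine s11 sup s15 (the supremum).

s11

Common upper bounds of {s11, s15}: s11, s13, s14, s2.
The least among these is s11.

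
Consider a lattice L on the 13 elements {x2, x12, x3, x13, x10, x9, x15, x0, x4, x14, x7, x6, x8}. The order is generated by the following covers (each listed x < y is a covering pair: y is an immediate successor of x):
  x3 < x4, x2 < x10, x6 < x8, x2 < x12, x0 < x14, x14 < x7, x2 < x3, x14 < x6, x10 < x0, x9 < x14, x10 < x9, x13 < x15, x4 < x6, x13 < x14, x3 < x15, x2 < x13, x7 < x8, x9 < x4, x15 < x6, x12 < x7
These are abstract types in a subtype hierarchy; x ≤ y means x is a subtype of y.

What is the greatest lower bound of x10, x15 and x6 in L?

Common lower bounds of {x10, x15, x6}: x2.
The greatest among these is x2.

x2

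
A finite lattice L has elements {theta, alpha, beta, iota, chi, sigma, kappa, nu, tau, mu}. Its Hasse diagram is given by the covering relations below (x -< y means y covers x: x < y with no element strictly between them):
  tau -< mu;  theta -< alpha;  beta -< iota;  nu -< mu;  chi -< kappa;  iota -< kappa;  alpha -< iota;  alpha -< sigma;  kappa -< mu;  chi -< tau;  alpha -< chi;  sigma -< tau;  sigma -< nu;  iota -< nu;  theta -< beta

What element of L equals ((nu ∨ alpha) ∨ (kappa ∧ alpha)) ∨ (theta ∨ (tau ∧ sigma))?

nu

nu ∨ alpha = nu
kappa ∧ alpha = alpha
nu ∨ alpha = nu
tau ∧ sigma = sigma
theta ∨ sigma = sigma
nu ∨ sigma = nu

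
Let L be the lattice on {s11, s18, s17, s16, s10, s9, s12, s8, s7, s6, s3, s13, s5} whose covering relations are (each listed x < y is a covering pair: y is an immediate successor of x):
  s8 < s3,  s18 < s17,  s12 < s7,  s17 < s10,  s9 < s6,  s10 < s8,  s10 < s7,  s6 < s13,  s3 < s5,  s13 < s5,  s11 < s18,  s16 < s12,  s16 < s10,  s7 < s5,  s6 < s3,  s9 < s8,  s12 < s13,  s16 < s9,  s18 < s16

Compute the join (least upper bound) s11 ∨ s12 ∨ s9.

s13

Common upper bounds of {s11, s12, s9}: s13, s5.
The least among these is s13.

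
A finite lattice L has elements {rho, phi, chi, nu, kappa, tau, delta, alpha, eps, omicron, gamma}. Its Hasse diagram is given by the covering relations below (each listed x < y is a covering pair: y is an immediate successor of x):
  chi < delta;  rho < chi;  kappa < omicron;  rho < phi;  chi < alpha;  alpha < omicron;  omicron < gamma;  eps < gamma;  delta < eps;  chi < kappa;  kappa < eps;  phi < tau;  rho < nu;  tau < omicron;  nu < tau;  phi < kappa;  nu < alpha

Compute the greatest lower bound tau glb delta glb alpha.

Common lower bounds of {tau, delta, alpha}: rho.
The greatest among these is rho.

rho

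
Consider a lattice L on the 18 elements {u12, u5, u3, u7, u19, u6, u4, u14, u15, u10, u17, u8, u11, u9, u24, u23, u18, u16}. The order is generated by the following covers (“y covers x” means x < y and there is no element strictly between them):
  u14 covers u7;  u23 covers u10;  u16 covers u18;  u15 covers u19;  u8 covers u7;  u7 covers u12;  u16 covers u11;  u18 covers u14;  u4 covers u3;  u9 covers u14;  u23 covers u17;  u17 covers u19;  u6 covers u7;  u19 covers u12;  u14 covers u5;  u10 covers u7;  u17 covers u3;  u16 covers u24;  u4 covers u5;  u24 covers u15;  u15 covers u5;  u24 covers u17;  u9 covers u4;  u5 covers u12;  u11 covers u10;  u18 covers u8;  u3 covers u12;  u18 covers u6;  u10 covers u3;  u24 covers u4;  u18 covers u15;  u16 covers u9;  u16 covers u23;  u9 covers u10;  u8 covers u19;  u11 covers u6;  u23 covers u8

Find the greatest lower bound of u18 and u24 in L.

u15

Common lower bounds of {u18, u24}: u12, u15, u19, u5.
The greatest among these is u15.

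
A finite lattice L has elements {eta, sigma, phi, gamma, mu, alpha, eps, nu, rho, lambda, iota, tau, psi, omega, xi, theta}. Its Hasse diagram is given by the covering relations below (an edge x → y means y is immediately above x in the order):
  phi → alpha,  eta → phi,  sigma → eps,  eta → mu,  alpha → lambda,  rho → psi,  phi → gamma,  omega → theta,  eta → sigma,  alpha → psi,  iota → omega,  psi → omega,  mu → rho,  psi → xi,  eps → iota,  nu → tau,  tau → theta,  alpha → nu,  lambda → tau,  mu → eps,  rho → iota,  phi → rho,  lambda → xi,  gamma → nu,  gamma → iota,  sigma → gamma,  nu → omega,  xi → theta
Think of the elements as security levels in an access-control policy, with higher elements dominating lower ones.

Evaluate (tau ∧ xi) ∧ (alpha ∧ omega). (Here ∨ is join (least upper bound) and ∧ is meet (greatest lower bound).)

alpha

tau ∧ xi = lambda
alpha ∧ omega = alpha
lambda ∧ alpha = alpha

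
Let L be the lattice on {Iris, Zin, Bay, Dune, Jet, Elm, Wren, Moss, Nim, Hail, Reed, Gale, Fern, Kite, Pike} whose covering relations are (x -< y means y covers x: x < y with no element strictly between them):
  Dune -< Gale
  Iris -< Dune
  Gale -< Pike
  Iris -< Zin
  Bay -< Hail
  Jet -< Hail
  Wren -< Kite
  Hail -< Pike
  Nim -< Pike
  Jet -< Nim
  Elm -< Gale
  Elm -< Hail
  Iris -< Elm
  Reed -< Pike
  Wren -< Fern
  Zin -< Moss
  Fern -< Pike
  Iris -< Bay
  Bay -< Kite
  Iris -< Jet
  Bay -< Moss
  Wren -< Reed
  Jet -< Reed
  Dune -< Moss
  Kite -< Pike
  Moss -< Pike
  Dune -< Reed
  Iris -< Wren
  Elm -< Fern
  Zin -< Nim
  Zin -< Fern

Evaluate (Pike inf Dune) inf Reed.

Pike ∧ Dune = Dune
Dune ∧ Reed = Dune

Dune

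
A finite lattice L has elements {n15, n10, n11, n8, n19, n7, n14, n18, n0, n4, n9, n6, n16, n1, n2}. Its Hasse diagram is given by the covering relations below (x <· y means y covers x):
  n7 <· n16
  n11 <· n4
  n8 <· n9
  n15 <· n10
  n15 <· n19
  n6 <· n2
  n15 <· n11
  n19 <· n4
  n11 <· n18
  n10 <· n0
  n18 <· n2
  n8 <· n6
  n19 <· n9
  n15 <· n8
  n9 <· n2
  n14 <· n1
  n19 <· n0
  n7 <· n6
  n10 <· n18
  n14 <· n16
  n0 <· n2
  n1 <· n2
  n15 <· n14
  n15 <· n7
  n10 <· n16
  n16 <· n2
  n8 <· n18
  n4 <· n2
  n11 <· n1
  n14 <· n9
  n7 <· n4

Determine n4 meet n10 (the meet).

Common lower bounds of {n4, n10}: n15.
The greatest among these is n15.

n15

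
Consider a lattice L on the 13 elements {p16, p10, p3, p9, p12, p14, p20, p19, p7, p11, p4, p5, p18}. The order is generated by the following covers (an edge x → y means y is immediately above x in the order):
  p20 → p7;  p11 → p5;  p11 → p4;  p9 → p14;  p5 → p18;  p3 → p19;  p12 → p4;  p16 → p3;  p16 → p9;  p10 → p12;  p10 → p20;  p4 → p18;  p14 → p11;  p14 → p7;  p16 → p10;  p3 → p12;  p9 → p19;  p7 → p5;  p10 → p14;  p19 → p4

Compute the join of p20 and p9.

Common upper bounds of {p20, p9}: p18, p5, p7.
The least among these is p7.

p7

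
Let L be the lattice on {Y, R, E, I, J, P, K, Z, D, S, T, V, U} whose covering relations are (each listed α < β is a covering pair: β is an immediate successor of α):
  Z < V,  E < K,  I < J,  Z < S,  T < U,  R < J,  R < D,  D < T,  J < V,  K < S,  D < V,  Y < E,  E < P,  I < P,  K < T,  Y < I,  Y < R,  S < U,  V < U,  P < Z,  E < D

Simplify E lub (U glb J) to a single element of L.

V

U ∧ J = J
E ∨ J = V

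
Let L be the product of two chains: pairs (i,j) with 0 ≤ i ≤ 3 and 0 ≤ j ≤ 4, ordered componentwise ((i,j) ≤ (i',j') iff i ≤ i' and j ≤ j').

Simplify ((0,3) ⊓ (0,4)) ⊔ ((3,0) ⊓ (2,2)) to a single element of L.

(2,3)

(0,3) ∧ (0,4) = (0,3)
(3,0) ∧ (2,2) = (2,0)
(0,3) ∨ (2,0) = (2,3)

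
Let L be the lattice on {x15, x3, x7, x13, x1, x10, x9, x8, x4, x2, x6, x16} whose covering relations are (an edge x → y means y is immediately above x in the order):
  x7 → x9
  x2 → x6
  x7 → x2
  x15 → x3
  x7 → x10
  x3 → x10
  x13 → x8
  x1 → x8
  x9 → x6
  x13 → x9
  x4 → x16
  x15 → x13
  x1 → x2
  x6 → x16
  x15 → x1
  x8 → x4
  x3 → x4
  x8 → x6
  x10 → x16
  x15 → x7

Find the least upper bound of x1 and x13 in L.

Common upper bounds of {x1, x13}: x16, x4, x6, x8.
The least among these is x8.

x8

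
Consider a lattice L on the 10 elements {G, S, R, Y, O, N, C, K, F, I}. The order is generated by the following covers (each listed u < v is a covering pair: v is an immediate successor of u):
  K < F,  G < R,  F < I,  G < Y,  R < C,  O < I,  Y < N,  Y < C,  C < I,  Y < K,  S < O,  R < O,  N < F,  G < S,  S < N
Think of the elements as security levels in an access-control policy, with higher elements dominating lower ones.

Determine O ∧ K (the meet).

G

Common lower bounds of {O, K}: G.
The greatest among these is G.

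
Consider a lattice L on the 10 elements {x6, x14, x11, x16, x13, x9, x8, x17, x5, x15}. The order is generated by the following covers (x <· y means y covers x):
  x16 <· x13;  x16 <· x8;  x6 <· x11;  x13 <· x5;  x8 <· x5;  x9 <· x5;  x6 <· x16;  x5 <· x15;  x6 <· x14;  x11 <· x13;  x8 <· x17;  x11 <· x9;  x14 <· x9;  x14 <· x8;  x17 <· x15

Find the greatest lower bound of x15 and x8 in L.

Common lower bounds of {x15, x8}: x14, x16, x6, x8.
The greatest among these is x8.

x8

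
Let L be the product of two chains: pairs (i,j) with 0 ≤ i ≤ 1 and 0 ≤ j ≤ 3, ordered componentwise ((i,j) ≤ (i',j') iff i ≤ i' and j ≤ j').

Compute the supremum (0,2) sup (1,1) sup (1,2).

(1,2)

In a product of chains, the join is componentwise max, giving (1,2).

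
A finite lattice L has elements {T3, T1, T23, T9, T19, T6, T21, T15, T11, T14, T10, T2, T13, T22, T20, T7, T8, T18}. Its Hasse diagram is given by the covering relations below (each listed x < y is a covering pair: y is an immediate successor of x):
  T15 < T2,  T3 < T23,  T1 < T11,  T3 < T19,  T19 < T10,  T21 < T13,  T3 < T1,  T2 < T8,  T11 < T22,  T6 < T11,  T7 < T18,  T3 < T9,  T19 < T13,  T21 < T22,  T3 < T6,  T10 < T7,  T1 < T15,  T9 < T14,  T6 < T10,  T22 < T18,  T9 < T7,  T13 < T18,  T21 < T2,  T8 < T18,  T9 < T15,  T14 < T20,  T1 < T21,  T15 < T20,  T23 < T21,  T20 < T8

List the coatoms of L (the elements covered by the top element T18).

The coatoms are exactly the elements covered by T18: T13, T22, T7, T8.

T13, T22, T7, T8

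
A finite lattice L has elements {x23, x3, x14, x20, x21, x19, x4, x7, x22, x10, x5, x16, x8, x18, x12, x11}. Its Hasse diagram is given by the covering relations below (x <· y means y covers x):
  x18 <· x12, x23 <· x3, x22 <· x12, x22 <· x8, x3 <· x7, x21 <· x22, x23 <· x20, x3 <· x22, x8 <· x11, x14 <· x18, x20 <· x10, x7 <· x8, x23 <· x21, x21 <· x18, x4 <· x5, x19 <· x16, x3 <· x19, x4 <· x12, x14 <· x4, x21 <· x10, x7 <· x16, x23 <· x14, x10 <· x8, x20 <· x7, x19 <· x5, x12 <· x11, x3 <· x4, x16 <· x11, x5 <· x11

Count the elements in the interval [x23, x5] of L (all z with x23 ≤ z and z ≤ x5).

6

The interval [x23, x5] = {x14, x19, x23, x3, x4, x5}, which has 6 elements.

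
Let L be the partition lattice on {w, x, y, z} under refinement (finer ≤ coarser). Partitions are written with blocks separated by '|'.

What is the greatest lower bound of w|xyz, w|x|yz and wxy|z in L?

The meet (common refinement) of w|xyz, w|x|yz, wxy|z intersects blocks pairwise, giving w|x|y|z.

w|x|y|z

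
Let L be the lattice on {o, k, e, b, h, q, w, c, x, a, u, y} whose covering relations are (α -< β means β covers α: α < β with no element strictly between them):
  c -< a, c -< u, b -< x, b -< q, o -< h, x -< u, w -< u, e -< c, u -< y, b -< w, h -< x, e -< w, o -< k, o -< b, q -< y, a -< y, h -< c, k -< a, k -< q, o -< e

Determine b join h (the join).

x

Common upper bounds of {b, h}: u, x, y.
The least among these is x.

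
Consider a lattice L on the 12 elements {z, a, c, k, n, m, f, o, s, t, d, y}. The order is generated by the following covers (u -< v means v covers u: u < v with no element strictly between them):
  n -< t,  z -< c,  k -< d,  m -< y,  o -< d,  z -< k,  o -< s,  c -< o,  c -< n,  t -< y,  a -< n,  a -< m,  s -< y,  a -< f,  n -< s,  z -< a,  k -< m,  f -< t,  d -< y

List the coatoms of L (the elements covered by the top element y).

d, m, s, t

The coatoms are exactly the elements covered by y: d, m, s, t.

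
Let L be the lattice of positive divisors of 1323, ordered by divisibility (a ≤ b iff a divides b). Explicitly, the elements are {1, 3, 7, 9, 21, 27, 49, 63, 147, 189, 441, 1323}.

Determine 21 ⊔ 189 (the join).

189

In the divisibility order, the join is the least common multiple: lcm(21, 189) = 189.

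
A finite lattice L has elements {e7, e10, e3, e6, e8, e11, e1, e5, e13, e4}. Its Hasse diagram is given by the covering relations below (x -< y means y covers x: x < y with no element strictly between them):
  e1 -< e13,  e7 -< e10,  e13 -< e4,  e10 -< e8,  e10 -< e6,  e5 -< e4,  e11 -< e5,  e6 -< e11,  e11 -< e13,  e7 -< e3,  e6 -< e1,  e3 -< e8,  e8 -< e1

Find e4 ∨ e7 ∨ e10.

e4

Common upper bounds of {e4, e7, e10}: e4.
The least among these is e4.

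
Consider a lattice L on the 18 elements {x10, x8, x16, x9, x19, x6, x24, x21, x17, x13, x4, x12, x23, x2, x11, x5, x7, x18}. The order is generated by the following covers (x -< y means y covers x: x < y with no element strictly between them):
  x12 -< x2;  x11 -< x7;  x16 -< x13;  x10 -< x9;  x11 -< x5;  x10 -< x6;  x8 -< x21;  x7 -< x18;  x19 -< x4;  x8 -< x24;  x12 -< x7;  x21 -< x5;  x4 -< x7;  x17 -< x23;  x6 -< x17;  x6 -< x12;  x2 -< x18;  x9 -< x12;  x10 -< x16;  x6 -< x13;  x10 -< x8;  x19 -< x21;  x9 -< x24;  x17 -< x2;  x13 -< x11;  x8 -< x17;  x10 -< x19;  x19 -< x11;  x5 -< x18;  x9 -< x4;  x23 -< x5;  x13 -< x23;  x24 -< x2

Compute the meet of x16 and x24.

x10

Common lower bounds of {x16, x24}: x10.
The greatest among these is x10.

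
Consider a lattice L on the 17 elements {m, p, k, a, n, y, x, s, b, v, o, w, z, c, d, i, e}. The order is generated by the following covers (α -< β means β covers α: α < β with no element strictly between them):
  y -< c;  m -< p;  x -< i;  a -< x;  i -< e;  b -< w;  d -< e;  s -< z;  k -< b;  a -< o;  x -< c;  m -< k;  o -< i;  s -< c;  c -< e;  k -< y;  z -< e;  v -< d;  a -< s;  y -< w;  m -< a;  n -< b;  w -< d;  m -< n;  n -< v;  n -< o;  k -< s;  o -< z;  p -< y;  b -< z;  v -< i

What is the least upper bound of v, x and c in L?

e

Common upper bounds of {v, x, c}: e.
The least among these is e.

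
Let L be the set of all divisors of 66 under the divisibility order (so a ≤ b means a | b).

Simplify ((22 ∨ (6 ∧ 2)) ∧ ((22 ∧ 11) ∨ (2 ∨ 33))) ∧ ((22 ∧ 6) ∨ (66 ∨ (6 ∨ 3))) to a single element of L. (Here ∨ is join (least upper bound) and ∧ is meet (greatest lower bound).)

22

6 ∧ 2 = 2
22 ∨ 2 = 22
22 ∧ 11 = 11
2 ∨ 33 = 66
11 ∨ 66 = 66
22 ∧ 66 = 22
22 ∧ 6 = 2
6 ∨ 3 = 6
66 ∨ 6 = 66
2 ∨ 66 = 66
22 ∧ 66 = 22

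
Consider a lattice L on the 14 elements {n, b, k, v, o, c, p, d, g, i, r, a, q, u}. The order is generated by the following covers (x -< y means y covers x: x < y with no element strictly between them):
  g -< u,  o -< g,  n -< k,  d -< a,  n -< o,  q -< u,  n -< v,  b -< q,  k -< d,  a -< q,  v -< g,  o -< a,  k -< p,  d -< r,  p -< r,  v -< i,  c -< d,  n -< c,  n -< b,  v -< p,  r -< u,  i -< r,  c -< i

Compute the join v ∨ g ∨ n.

Common upper bounds of {v, g, n}: g, u.
The least among these is g.

g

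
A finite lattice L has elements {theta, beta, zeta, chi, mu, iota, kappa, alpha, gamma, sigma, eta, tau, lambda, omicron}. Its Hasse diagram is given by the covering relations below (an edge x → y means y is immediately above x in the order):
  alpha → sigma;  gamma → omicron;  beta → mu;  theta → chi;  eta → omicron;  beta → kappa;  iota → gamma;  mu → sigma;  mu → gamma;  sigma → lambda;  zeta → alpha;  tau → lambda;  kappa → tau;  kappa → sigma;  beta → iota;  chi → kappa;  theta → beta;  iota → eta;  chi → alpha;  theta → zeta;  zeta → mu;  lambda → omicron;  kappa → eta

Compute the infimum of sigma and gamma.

Common lower bounds of {sigma, gamma}: beta, mu, theta, zeta.
The greatest among these is mu.

mu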